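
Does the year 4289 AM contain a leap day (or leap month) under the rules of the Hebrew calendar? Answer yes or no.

yes

Hebrew year 4289 is year 14 of its 19-year Metonic cycle; leap years are at positions 3, 6, 8, 11, 14, 17, 19, so it is a leap year (13 months).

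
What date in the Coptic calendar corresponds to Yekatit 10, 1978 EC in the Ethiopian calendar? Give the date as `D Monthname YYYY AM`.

10 Meshir 1702 AM

The source date corresponds to 17 February 1986 in the Gregorian calendar (JDN 2446479).
That day falls on 10 Meshir 1702 AM in the Coptic calendar.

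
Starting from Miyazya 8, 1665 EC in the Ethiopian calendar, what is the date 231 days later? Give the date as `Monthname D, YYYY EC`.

Hidar 24, 1666 EC

The starting date is JDN 2332214; 2332214 + 231 = 2332445.
JDN 2332445 corresponds to Hidar 24, 1666 EC.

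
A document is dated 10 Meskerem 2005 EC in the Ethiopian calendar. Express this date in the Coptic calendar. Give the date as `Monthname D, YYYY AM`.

Julian Day Number of the source date = 2456191.
Converting JDN 2456191 to the Coptic calendar gives 10 Thout 1729 AM.

Thout 10, 1729 AM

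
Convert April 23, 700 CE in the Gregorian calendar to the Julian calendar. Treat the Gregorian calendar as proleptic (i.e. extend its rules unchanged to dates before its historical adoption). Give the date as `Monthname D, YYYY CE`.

The Julian–Gregorian offset here is 4 days (Julian trailing).
23 April 700 Gregorian − 4 days → 19 April 700 Julian.

April 19, 700 CE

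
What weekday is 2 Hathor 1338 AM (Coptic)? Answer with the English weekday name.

Monday

Equivalently 8 November 1621 Gregorian, JDN 2313430.
JDN 2313430 mod 7 = 0, and JDN 0 was a Monday, so this is a Monday.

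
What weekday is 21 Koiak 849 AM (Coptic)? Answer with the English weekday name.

Equivalently 24 December 1132 Gregorian, JDN 2134872.
Since JDN mod 7 = 5 (0 = Monday), the day is Saturday.

Saturday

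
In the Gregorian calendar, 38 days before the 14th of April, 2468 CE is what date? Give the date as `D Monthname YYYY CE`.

Counting 38 days back from JDN 2622583 reaches JDN 2622545, which is 7 March 2468 CE.

7 March 2468 CE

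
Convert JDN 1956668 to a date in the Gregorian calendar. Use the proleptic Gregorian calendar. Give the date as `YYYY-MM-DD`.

0645-01-27

JDN 2451545 is 1 Jan 2000; 1956668 is −494877 days from there.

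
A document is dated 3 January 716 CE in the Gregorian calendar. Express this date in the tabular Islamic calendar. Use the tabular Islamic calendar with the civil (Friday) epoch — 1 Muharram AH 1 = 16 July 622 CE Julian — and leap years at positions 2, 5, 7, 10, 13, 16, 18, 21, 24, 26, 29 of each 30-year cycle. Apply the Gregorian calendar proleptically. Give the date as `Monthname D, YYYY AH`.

Julian Day Number of the source date = 1982575.
Converting JDN 1982575 to the tabular Islamic calendar gives 28 Rabi' al-Thani 97 AH.

Rabi' al-Thani 28, 97 AH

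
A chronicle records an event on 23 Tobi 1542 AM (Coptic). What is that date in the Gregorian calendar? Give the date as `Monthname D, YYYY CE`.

January 30, 1826 CE

Both dates share Julian Day Number 2388022; in the Gregorian calendar that is 30 January 1826 CE.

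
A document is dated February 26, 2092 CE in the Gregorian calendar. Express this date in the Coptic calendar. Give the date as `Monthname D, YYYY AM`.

Meshir 18, 1808 AM

Both dates share Julian Day Number 2485204; in the Coptic calendar that is 18 Meshir 1808 AM.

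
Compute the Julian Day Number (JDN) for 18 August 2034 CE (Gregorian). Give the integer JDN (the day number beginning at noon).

2464193

JDN 2299161 is 15 October 1582 CE (Gregorian); the target day is +165032 days from there, so JDN = 2464193.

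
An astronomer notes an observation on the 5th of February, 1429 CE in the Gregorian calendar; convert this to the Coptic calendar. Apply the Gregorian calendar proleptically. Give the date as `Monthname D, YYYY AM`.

Meshir 2, 1145 AM

Both dates share Julian Day Number 2243027; in the Coptic calendar that is 2 Meshir 1145 AM.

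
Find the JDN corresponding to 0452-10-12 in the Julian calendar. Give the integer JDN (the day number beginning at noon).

1886436

In the proleptic Gregorian calendar the same day is 13 October 452.
JDN 2299161 is 15 October 1582 CE (Gregorian); the target day is −412725 days from there, so JDN = 1886436.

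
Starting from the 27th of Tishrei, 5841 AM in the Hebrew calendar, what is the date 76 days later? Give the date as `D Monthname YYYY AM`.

JDN of the 27th of Tishrei, 5841 AM = 2481048.
2481048 + 76 = 2481124.
JDN 2481124 in the Hebrew calendar is 13 Tevet 5841 AM.

13 Tevet 5841 AM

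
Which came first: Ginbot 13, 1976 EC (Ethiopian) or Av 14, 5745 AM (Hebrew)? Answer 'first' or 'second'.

first

The two dates have Julian Day Numbers 2445842 and 2446279 respectively.
Since 2445842 < 2446279, the first date comes first.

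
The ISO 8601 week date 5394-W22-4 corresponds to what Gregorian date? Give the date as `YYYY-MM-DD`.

5394-05-29

ISO week 1 of 5394 is the week containing the first Thursday of 5394.
Week 22, day 4 (Thursday) lands on 5394-05-29.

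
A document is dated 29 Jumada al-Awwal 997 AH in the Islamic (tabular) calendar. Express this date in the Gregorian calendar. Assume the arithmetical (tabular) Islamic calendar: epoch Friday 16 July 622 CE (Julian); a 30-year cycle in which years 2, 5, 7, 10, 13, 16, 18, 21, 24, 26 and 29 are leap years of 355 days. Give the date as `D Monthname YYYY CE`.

Julian Day Number of the source date = 2301535.
Converting JDN 2301535 to the Gregorian calendar gives 15 April 1589 CE.

15 April 1589 CE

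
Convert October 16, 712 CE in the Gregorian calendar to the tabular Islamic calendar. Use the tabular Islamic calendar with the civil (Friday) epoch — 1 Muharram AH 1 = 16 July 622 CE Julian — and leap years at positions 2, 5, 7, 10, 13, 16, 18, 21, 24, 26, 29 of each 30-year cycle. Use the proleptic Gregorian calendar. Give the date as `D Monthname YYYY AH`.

6 Muharram 94 AH

Julian Day Number of the source date = 1981401.
Converting JDN 1981401 to the tabular Islamic calendar gives 6 Muharram 94 AH.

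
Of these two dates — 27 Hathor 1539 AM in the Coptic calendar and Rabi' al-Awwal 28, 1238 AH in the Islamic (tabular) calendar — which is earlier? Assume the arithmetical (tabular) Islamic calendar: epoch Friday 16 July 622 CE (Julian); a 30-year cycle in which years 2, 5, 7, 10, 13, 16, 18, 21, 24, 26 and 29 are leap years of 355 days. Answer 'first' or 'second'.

First date → JDN 2386870; second date → JDN 2386878.
JDN 2386870 < JDN 2386878, so the first date is earlier.

first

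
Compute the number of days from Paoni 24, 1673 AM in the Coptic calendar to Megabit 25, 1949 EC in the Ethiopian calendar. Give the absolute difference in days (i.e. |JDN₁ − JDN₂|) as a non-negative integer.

89

First date → JDN 2436021; second date → JDN 2435932.
The interval is |2436021 − 2435932| = 89 days.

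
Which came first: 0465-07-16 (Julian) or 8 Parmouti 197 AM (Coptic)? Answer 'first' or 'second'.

first

The two dates have Julian Day Numbers 1891096 and 1896836 respectively.
Since 1891096 < 1896836, the first date comes first.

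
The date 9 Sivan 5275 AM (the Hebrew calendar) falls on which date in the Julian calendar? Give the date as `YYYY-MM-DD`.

Julian Day Number of the source date = 2274554.
Converting JDN 2274554 to the Julian calendar gives 23 May 1515 CE.

1515-05-23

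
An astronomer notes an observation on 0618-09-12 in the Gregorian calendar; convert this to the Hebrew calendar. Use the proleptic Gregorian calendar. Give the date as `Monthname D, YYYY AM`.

Elul 14, 4378 AM

Both dates share Julian Day Number 1947034; in the Hebrew calendar that is 14 Elul 4378 AM.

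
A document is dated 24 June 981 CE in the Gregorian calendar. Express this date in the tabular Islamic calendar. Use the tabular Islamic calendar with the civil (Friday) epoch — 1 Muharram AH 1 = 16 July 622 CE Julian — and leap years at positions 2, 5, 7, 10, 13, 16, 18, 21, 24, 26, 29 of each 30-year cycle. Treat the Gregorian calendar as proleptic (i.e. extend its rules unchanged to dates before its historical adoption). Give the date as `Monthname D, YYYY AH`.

Dhu al-Hijjah 13, 370 AH

Julian Day Number of the source date = 2079538.
Converting JDN 2079538 to the tabular Islamic calendar gives 13 Dhu al-Hijjah 370 AH.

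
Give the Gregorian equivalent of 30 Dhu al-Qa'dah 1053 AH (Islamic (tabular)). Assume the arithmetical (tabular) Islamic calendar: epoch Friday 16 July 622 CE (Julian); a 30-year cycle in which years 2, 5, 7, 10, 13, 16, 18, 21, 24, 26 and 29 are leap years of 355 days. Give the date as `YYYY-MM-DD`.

Both dates share Julian Day Number 2321558; in the Gregorian calendar that is 9 February 1644 CE.

1644-02-09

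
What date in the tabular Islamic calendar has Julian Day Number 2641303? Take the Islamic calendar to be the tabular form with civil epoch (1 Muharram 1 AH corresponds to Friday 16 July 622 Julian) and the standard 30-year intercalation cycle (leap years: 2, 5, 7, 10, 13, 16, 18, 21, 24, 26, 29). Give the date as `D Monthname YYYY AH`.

The Gregorian equivalent of JDN 2641303 is 17 July 2519.
In the tabular Islamic calendar that day is 18 Rabi' al-Awwal 1956 AH.

18 Rabi' al-Awwal 1956 AH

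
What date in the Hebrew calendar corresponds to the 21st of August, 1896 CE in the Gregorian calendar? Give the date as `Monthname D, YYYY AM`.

Elul 12, 5656 AM

Both dates share Julian Day Number 2413793; in the Hebrew calendar that is 12 Elul 5656 AM.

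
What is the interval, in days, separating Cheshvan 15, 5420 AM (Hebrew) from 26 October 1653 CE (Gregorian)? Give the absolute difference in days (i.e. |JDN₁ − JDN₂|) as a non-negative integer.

JDN of the first date = 2327302.
JDN of the second date = 2325105.
|2325105 − 2327302| = 2197.

2197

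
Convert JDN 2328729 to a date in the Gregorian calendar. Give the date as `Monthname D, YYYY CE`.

JDN 2451545 is 1 Jan 2000; 2328729 is −122816 days from there.

September 28, 1663 CE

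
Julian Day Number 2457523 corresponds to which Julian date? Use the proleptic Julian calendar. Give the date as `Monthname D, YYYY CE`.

May 1, 2016 CE

JDN 2457523 is 14 May 2016 in the Gregorian calendar.
In the Julian calendar that day is May 1, 2016 CE.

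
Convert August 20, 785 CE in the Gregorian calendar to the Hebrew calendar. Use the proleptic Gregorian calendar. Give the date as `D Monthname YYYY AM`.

5 Elul 4545 AM

Julian Day Number of the source date = 2008007.
Converting JDN 2008007 to the Hebrew calendar gives 5 Elul 4545 AM.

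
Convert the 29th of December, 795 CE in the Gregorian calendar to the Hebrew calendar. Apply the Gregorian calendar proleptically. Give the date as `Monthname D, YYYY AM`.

Tevet 8, 4556 AM

Julian Day Number of the source date = 2011790.
Converting JDN 2011790 to the Hebrew calendar gives 8 Tevet 4556 AM.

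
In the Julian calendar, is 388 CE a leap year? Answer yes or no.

388 mod 4 = 0, so it is a leap year in the Julian calendar.

yes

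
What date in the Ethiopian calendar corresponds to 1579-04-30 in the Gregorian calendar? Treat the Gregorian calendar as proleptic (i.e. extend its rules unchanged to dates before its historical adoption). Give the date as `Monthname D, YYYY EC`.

Miyazya 25, 1571 EC

Both dates share Julian Day Number 2297897; in the Ethiopian calendar that is 25 Miyazya 1571 EC.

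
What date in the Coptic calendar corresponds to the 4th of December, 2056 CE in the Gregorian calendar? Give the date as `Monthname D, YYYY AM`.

Hathor 25, 1773 AM

Julian Day Number of the source date = 2472337.
Converting JDN 2472337 to the Coptic calendar gives 25 Hathor 1773 AM.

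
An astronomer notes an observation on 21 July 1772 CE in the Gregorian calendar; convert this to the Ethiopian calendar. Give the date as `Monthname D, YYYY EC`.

Both dates share Julian Day Number 2368472; in the Ethiopian calendar that is 16 Hamle 1764 EC.

Hamle 16, 1764 EC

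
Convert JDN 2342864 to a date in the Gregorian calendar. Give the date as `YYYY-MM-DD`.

1702-06-11

JDN 2451545 is 1 Jan 2000; 2342864 is −108681 days from there.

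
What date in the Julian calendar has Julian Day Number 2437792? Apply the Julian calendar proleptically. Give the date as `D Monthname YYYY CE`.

JDN 2437792 is 7 May 1962 in the Gregorian calendar.
In the Julian calendar that day is 24 April 1962 CE.

24 April 1962 CE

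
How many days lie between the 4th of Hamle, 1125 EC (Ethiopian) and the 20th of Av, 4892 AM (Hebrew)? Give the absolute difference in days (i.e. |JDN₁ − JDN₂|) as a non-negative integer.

329

First date → JDN 2135065; second date → JDN 2134736.
The interval is |2135065 − 2134736| = 329 days.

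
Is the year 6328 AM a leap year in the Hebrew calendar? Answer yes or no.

no

Hebrew year 6328 is year 1 of its 19-year Metonic cycle; leap years are at positions 3, 6, 8, 11, 14, 17, 19, so it is a common year (12 months).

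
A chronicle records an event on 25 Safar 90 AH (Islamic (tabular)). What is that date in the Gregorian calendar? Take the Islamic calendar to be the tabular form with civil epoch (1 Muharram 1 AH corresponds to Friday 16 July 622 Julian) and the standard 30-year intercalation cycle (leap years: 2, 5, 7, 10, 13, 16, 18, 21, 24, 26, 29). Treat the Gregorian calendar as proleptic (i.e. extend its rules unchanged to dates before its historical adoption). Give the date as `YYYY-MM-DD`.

Julian Day Number of the source date = 1980033.
Converting JDN 1980033 to the Gregorian calendar gives 17 January 709 CE.

0709-01-17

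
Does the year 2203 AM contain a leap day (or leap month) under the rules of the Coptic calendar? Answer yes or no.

yes

2203 mod 4 = 3; in the Coptic calendar a year is leap when year mod 4 = 3, so it is a leap year.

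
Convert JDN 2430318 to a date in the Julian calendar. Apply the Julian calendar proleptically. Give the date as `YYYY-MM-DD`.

JDN 2430318 is 19 November 1941 in the Gregorian calendar.
In the Julian calendar that day is 1941-11-06.

1941-11-06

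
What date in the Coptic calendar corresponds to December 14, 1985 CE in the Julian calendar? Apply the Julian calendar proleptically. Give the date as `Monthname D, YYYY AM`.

Koiak 18, 1702 AM

The source date corresponds to 27 December 1985 in the Gregorian calendar (JDN 2446427).
That day falls on 18 Koiak 1702 AM in the Coptic calendar.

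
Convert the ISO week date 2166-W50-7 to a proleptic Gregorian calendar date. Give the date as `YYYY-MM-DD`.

ISO week 1 of 2166 is the week containing the first Thursday of 2166.
Week 50, day 7 (Sunday) lands on 2166-12-14.

2166-12-14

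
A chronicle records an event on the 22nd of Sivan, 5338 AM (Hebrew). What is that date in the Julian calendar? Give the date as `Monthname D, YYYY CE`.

Both dates share Julian Day Number 2297570; in the Julian calendar that is 28 May 1578 CE.

May 28, 1578 CE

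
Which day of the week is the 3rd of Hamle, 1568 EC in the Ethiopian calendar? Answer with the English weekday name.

Equivalently 7 July 1576 Gregorian, JDN 2296870.
Since JDN mod 7 = 2 (0 = Monday), the day is Wednesday.

Wednesday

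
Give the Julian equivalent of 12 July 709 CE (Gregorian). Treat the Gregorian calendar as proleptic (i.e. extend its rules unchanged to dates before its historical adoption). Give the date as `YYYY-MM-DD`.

The Julian–Gregorian offset here is 4 days (Julian trailing).
12 July 709 Gregorian − 4 days → 8 July 709 Julian.

0709-07-08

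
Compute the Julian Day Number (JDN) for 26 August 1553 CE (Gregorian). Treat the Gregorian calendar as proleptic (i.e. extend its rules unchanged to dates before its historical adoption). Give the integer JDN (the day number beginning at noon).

JDN 2451545 is 1 January 2000 CE (Gregorian); the target day is −163026 days from there, so JDN = 2288519.

2288519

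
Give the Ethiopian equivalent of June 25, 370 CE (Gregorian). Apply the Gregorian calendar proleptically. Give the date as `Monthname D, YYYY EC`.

Sene 30, 362 EC

Julian Day Number of the source date = 1856375.
Converting JDN 1856375 to the Ethiopian calendar gives 30 Sene 362 EC.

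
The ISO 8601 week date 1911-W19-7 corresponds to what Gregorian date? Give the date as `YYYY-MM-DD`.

1911-05-14

ISO week 1 of 1911 is the week containing the first Thursday of 1911.
Week 19, day 7 (Sunday) lands on 1911-05-14.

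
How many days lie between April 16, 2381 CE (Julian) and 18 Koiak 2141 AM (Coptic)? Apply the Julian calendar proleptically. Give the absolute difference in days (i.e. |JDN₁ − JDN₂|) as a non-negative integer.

15948

First date → JDN 2590824; second date → JDN 2606772.
The interval is |2590824 − 2606772| = 15948 days.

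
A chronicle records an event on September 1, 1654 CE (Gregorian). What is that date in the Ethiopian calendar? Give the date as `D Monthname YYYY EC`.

29 Nehase 1646 EC

Both dates share Julian Day Number 2325415; in the Ethiopian calendar that is 29 Nehase 1646 EC.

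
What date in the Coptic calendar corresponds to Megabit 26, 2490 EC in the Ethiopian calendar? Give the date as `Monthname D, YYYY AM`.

Paremhat 26, 2214 AM

Both dates share Julian Day Number 2633533; in the Coptic calendar that is 26 Paremhat 2214 AM.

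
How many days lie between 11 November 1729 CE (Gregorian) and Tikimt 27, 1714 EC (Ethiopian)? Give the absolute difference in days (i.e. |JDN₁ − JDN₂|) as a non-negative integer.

2929

First date → JDN 2352879; second date → JDN 2349950.
The interval is |2352879 − 2349950| = 2929 days.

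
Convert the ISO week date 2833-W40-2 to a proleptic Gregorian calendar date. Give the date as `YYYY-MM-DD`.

ISO week 1 of 2833 is the week containing the first Thursday of 2833.
Week 40, day 2 (Tuesday) lands on 2833-10-04.

2833-10-04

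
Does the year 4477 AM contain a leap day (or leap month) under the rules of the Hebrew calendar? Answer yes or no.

no

Hebrew year 4477 is year 12 of its 19-year Metonic cycle; leap years are at positions 3, 6, 8, 11, 14, 17, 19, so it is a common year (12 months).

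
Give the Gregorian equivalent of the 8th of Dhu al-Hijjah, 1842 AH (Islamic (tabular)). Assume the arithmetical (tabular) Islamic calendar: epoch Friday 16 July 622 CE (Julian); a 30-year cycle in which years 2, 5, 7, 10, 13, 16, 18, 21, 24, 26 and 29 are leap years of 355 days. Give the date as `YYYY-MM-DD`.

2409-08-20

Both dates share Julian Day Number 2601161; in the Gregorian calendar that is 20 August 2409 CE.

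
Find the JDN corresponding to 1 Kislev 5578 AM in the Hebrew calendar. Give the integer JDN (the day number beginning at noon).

2385019

In the Gregorian calendar the same day is 10 November 1817.
JDN 2451545 is 1 January 2000 CE (Gregorian); the target day is −66526 days from there, so JDN = 2385019.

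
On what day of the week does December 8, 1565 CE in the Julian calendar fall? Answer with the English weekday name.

Saturday

Equivalently 18 December 1565 Gregorian, JDN 2293016.
2293016 ≡ 5 (mod 7); counting from Monday = 0 gives Saturday.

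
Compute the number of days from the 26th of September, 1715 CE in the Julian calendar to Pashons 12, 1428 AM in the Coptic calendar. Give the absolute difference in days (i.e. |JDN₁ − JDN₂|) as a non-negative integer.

1237

JDN of the first date = 2347730.
JDN of the second date = 2346493.
|2346493 − 2347730| = 1237.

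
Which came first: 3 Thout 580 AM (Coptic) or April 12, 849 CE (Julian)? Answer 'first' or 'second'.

The two dates have Julian Day Numbers 2036512 and 2031257 respectively.
Since 2031257 < 2036512, the second date comes first.

second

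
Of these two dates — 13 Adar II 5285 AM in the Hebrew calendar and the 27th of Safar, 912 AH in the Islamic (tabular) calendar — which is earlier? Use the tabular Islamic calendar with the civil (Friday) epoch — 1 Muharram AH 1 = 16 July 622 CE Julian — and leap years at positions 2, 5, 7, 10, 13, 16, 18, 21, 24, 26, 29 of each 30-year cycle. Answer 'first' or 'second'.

First date → JDN 2278131; second date → JDN 2271324.
JDN 2271324 < JDN 2278131, so the second date is earlier.

second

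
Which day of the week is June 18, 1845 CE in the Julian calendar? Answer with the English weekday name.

Monday

Equivalently 30 June 1845 Gregorian, JDN 2395113.
2395113 ≡ 0 (mod 7); counting from Monday = 0 gives Monday.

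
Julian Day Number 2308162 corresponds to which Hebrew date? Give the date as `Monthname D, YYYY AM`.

Sivan 12, 5367 AM

JDN 2308162 is 7 June 1607 in the Gregorian calendar.
In the Hebrew calendar that day is Sivan 12, 5367 AM.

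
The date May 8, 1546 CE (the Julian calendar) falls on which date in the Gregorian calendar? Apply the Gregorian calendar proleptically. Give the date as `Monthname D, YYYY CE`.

At this point the Julian calendar is 10 days behind the Gregorian.
8 May 1546 Julian + 10 days → 18 May 1546 Gregorian.

May 18, 1546 CE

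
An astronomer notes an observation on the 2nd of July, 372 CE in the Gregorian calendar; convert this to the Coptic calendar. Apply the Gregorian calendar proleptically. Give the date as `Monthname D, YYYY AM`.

Epip 7, 88 AM

Julian Day Number of the source date = 1857113.
Converting JDN 1857113 to the Coptic calendar gives 7 Epip 88 AM.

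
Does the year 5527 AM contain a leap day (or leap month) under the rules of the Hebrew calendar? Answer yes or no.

yes

Hebrew year 5527 is year 17 of its 19-year Metonic cycle; leap years are at positions 3, 6, 8, 11, 14, 17, 19, so it is a leap year (13 months).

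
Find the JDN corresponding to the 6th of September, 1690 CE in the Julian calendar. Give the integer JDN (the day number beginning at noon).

In the Gregorian calendar the same day is 16 September 1690.
JDN 2299161 is 15 October 1582 CE (Gregorian); the target day is +39418 days from there, so JDN = 2338579.

2338579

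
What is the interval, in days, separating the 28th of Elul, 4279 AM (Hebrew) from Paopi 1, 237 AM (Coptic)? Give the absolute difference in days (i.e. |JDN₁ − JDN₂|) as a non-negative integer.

386

First date → JDN 1910873; second date → JDN 1911259.
The interval is |1910873 − 1911259| = 386 days.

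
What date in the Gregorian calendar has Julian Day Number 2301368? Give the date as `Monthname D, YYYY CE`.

October 30, 1588 CE

Counting from JDN 2299161 = 15 Oct 1582 gives an offset of 2207 days.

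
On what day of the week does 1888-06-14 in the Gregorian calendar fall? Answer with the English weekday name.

Thursday

Since JDN mod 7 = 3 (0 = Monday), the day is Thursday.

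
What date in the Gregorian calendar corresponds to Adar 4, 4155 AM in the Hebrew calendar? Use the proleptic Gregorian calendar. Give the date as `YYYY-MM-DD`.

Both dates share Julian Day Number 1865372; in the Gregorian calendar that is 11 February 395 CE.

0395-02-11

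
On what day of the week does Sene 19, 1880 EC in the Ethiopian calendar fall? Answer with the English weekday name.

Monday

Equivalently 25 June 1888 Gregorian, JDN 2410814.
2410814 ≡ 0 (mod 7); counting from Monday = 0 gives Monday.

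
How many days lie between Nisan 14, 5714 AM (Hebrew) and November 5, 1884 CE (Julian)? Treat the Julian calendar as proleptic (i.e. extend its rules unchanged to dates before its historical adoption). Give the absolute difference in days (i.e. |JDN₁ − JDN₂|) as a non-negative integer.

JDN of the first date = 2434850.
JDN of the second date = 2409498.
|2409498 − 2434850| = 25352.

25352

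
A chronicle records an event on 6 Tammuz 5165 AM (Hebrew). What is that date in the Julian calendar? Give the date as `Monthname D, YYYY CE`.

Julian Day Number of the source date = 2234388.
Converting JDN 2234388 to the Julian calendar gives 3 June 1405 CE.

June 3, 1405 CE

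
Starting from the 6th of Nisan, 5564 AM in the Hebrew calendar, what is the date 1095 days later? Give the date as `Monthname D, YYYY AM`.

Adar II 8, 5567 AM

The starting date is JDN 2380034; 2380034 + 1095 = 2381129.
JDN 2381129 corresponds to Adar II 8, 5567 AM.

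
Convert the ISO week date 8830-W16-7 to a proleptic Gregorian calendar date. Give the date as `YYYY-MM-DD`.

ISO week 1 of 8830 is the week containing the first Thursday of 8830.
Week 16, day 7 (Sunday) lands on 8830-04-21.

8830-04-21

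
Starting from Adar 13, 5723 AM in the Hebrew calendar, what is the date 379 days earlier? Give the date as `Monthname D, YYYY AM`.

Counting 379 days back from JDN 2438098 reaches JDN 2437719, which is Adar I 19, 5722 AM.

Adar I 19, 5722 AM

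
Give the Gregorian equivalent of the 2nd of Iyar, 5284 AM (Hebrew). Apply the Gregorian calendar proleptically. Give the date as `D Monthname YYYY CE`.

15 April 1524 CE

Both dates share Julian Day Number 2277794; in the Gregorian calendar that is 15 April 1524 CE.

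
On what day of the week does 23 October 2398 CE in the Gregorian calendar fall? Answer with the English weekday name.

Friday

2597207 ≡ 4 (mod 7); counting from Monday = 0 gives Friday.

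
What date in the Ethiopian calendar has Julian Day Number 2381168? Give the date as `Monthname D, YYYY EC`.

JDN 2381168 is 26 April 1807 in the Gregorian calendar.
In the Ethiopian calendar that day is Miyazya 19, 1799 EC.

Miyazya 19, 1799 EC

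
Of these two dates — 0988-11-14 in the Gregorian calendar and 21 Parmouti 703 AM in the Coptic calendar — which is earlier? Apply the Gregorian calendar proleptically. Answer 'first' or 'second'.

First date → JDN 2082238; second date → JDN 2081665.
JDN 2081665 < JDN 2082238, so the second date is earlier.

second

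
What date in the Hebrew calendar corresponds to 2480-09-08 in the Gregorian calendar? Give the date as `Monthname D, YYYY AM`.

Both dates share Julian Day Number 2627113; in the Hebrew calendar that is 3 Elul 6240 AM.

Elul 3, 6240 AM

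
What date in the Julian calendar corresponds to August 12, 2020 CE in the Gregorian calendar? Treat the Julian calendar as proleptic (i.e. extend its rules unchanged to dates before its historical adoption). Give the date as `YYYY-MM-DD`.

The Julian–Gregorian offset here is 13 days (Julian trailing).
12 August 2020 Gregorian − 13 days → 30 July 2020 Julian.

2020-07-30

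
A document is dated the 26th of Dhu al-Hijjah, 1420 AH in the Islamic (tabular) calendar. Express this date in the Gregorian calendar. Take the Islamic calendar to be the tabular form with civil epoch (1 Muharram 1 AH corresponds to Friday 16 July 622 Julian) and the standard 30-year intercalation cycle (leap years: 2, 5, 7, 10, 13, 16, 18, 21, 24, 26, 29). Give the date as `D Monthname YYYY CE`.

1 April 2000 CE

Julian Day Number of the source date = 2451636.
Converting JDN 2451636 to the Gregorian calendar gives 1 April 2000 CE.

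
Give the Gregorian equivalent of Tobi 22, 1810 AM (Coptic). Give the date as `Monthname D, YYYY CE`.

January 30, 2094 CE

Both dates share Julian Day Number 2485908; in the Gregorian calendar that is 30 January 2094 CE.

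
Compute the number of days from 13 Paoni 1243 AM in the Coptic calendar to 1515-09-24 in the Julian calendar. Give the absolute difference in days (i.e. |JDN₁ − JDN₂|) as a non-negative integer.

First date → JDN 2278952; second date → JDN 2274678.
The interval is |2278952 − 2274678| = 4274 days.

4274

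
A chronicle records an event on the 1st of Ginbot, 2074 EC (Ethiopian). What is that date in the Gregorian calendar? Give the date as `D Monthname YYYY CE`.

9 May 2082 CE

Julian Day Number of the source date = 2481624.
Converting JDN 2481624 to the Gregorian calendar gives 9 May 2082 CE.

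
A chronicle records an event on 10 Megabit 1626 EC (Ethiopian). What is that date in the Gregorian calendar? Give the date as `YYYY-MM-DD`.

1634-03-16

Julian Day Number of the source date = 2317941.
Converting JDN 2317941 to the Gregorian calendar gives 16 March 1634 CE.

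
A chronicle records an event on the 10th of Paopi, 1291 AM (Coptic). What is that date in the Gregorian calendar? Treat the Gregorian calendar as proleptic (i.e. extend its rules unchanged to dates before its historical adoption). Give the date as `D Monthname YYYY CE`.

17 October 1574 CE

Julian Day Number of the source date = 2296241.
Converting JDN 2296241 to the Gregorian calendar gives 17 October 1574 CE.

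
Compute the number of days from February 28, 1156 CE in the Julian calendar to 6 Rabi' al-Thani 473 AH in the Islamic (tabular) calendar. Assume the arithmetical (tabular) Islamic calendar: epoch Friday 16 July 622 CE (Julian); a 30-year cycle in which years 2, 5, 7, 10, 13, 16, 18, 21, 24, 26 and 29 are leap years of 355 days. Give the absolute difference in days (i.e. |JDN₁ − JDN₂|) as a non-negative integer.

27550

JDN of the first date = 2143345.
JDN of the second date = 2115795.
|2115795 − 2143345| = 27550.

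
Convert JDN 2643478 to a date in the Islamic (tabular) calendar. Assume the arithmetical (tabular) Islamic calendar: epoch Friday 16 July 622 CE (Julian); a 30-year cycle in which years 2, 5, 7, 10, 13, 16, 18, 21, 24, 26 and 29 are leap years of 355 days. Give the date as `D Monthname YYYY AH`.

The Gregorian equivalent of JDN 2643478 is 30 June 2525.
In the tabular Islamic calendar that day is 8 Jumada al-Awwal 1962 AH.

8 Jumada al-Awwal 1962 AH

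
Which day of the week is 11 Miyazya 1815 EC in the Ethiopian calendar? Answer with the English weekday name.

Friday

This is JDN 2387004 (18 April 1823 Gregorian).
JDN 2387004 mod 7 = 4, and JDN 0 was a Monday, so this is a Friday.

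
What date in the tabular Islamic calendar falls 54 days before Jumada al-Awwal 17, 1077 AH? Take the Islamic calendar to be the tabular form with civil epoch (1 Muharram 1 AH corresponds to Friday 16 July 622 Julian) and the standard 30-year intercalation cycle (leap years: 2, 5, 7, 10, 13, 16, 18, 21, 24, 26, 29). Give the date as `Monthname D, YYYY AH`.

Rabi' al-Awwal 22, 1077 AH

JDN of Jumada al-Awwal 17, 1077 AH = 2329873.
2329873 − 54 = 2329819.
JDN 2329819 in the tabular Islamic calendar is Rabi' al-Awwal 22, 1077 AH.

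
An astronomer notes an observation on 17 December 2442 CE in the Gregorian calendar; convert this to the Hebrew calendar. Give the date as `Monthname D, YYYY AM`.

Kislev 13, 6203 AM

Julian Day Number of the source date = 2613333.
Converting JDN 2613333 to the Hebrew calendar gives 13 Kislev 6203 AM.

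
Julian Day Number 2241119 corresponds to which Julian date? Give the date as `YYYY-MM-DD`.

The proleptic Gregorian equivalent of JDN 2241119 is 16 November 1423.
In the Julian calendar that day is 1423-11-07.

1423-11-07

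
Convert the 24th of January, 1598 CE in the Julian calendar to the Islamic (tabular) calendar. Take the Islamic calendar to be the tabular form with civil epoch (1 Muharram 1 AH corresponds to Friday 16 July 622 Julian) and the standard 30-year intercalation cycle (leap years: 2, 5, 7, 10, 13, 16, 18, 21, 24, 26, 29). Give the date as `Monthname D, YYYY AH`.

Julian Day Number of the source date = 2304751.
Converting JDN 2304751 to the tabular Islamic calendar gives 26 Jumada al-Thani 1006 AH.

Jumada al-Thani 26, 1006 AH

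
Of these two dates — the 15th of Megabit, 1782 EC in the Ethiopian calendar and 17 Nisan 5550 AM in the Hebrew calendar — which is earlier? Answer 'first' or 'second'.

first

First date → JDN 2374925; second date → JDN 2374935.
JDN 2374925 < JDN 2374935, so the first date is earlier.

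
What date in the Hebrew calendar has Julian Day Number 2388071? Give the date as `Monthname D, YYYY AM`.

JDN 2388071 is 20 March 1826 in the Gregorian calendar.
In the Hebrew calendar that day is Adar II 11, 5586 AM.

Adar II 11, 5586 AM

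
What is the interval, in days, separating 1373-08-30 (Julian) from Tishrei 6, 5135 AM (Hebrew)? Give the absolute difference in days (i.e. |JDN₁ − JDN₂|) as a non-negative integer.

JDN of the first date = 2222788.
JDN of the second date = 2223166.
|2223166 − 2222788| = 378.

378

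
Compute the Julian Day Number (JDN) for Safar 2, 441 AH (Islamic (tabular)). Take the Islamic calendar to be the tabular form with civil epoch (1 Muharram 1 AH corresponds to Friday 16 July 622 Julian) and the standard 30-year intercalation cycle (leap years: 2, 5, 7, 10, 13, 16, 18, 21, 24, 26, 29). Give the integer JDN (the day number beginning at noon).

2104392

In the proleptic Gregorian calendar the same day is 12 July 1049.
JDN 2400001 is 17 November 1858 CE (Gregorian), MJD 0; the target day is −295609 days from there, so JDN = 2104392.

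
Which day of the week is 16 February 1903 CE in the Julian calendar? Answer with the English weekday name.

This is JDN 2416175 (1 March 1903 Gregorian).
Since JDN mod 7 = 6 (0 = Monday), the day is Sunday.

Sunday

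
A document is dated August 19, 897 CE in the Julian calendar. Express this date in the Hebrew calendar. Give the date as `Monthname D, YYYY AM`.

The source date corresponds to 23 August 897 in the proleptic Gregorian calendar (JDN 2048918).
That day falls on 17 Elul 4657 AM in the Hebrew calendar.

Elul 17, 4657 AM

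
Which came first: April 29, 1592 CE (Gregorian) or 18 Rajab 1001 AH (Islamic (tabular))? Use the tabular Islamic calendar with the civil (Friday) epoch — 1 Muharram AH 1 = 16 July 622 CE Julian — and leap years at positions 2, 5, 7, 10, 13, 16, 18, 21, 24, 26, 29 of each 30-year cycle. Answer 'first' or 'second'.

first

The two dates have Julian Day Numbers 2302645 and 2303001 respectively.
Since 2302645 < 2303001, the first date comes first.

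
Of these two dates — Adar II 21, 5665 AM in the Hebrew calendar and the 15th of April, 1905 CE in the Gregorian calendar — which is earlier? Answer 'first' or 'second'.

First date → JDN 2416933; second date → JDN 2416951.
JDN 2416933 < JDN 2416951, so the first date is earlier.

first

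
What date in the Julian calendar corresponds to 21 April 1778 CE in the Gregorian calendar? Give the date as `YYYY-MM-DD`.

1778-04-10

The Julian–Gregorian offset here is 11 days (Julian trailing).
21 April 1778 Gregorian − 11 days → 10 April 1778 Julian.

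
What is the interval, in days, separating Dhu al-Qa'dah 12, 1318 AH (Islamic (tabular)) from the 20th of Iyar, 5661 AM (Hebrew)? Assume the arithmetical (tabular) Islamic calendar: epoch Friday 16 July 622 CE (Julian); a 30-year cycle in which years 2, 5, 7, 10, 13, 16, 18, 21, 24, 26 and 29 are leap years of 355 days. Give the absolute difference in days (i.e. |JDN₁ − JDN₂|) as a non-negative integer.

67

First date → JDN 2415447; second date → JDN 2415514.
The interval is |2415447 − 2415514| = 67 days.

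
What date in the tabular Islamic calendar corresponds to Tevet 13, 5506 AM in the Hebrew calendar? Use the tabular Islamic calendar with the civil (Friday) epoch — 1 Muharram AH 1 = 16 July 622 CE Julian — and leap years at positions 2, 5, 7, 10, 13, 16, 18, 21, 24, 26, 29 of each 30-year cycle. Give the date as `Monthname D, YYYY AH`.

Julian Day Number of the source date = 2358778.
Converting JDN 2358778 to the tabular Islamic calendar gives 12 Dhu al-Hijjah 1158 AH.

Dhu al-Hijjah 12, 1158 AH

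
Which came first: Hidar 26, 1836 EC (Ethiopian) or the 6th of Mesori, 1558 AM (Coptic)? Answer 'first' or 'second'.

First date → JDN 2394540; second date → JDN 2394059.
JDN 2394059 < JDN 2394540, so the second date is earlier.

second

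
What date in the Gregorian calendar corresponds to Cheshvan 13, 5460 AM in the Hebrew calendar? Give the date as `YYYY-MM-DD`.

1699-11-05

Both dates share Julian Day Number 2341916; in the Gregorian calendar that is 5 November 1699 CE.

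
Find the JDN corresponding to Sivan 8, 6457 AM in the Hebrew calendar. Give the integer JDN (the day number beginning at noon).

Equivalently 21 May 2697 (Gregorian).
JDN 2299161 is 15 October 1582 CE (Gregorian); the target day is +407099 days from there, so JDN = 2706260.

2706260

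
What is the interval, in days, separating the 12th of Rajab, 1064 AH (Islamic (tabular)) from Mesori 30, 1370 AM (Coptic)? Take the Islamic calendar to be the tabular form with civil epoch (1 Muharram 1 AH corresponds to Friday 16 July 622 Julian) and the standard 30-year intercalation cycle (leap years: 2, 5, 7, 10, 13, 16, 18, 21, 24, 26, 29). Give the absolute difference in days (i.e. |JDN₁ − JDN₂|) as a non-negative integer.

JDN of the first date = 2325320.
JDN of the second date = 2325416.
|2325416 − 2325320| = 96.

96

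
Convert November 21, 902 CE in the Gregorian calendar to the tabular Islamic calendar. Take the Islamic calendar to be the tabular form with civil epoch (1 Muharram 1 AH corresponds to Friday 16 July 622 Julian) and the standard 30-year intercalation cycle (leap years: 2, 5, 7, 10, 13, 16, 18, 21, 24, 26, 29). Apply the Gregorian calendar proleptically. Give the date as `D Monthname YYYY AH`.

11 Dhu al-Hijjah 289 AH

Julian Day Number of the source date = 2050833.
Converting JDN 2050833 to the tabular Islamic calendar gives 11 Dhu al-Hijjah 289 AH.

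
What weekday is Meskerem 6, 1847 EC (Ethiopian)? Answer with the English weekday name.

Friday

In the Gregorian calendar this is 15 September 1854 (JDN 2398477).
Since JDN mod 7 = 4 (0 = Monday), the day is Friday.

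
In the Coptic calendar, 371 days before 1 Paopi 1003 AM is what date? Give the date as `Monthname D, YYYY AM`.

The starting date is JDN 2191040; 2191040 − 371 = 2190669.
JDN 2190669 corresponds to Thout 25, 1002 AM.

Thout 25, 1002 AM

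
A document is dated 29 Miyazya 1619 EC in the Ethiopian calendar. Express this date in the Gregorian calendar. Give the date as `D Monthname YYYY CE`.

4 May 1627 CE

Julian Day Number of the source date = 2315433.
Converting JDN 2315433 to the Gregorian calendar gives 4 May 1627 CE.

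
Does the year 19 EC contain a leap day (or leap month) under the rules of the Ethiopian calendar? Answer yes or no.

yes

19 mod 4 = 3; in the Ethiopian calendar a year is leap when year mod 4 = 3, so it is a leap year.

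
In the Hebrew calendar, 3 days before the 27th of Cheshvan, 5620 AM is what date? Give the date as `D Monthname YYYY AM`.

The starting date is JDN 2400373; 2400373 − 3 = 2400370.
JDN 2400370 corresponds to 24 Cheshvan 5620 AM.

24 Cheshvan 5620 AM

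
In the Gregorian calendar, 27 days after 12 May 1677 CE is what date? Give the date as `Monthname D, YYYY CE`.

June 8, 1677 CE

Counting 27 days forward from JDN 2333704 reaches JDN 2333731, which is June 8, 1677 CE.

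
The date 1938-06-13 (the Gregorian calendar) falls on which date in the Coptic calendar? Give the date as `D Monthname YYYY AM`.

Both dates share Julian Day Number 2429063; in the Coptic calendar that is 6 Paoni 1654 AM.

6 Paoni 1654 AM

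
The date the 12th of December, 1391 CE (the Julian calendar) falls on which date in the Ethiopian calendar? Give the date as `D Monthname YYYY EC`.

The source date corresponds to 20 December 1391 in the proleptic Gregorian calendar (JDN 2229466).
That day falls on 15 Tahsas 1384 EC in the Ethiopian calendar.

15 Tahsas 1384 EC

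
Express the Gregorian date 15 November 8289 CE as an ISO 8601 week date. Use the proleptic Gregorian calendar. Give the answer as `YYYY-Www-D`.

The weekday is Friday (ISO weekday 5).
That Friday belongs to ISO week 46 of ISO year 8289.

8289-W46-5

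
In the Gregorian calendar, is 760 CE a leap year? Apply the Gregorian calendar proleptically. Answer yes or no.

760 is divisible by 4 and not by 100, so it is a leap year.

yes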